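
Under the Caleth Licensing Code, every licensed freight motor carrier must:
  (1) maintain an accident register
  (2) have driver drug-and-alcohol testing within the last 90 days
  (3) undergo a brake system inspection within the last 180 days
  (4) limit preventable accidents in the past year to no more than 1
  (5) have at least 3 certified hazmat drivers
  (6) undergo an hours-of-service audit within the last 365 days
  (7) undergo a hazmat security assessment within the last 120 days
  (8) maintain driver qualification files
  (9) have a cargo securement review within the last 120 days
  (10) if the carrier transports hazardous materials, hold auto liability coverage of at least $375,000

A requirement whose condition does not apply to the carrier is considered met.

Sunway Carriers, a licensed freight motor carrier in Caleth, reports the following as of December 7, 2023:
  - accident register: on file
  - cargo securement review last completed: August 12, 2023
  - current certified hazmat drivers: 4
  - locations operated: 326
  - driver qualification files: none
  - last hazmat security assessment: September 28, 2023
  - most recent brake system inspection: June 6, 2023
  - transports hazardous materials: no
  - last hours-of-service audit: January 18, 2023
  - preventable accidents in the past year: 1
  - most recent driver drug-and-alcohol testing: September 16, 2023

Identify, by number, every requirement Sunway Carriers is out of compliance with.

3, 8

1. accident register present → met
2. driver drug-and-alcohol testing 82 days ago vs limit 90 → met
3. brake system inspection 184 days ago vs limit 180 → not met
4. preventable accidents in the past year 1 ≤ 1 → met
5. certified hazmat drivers 4 ≥ 3 → met
6. hours-of-service audit 323 days ago vs limit 365 → met
7. hazmat security assessment 70 days ago vs limit 120 → met
8. driver qualification files absent → not met
9. cargo securement review 117 days ago vs limit 120 → met
10. condition 'transports hazardous materials' does not hold → requirement n/a → met
Not met: 3, 8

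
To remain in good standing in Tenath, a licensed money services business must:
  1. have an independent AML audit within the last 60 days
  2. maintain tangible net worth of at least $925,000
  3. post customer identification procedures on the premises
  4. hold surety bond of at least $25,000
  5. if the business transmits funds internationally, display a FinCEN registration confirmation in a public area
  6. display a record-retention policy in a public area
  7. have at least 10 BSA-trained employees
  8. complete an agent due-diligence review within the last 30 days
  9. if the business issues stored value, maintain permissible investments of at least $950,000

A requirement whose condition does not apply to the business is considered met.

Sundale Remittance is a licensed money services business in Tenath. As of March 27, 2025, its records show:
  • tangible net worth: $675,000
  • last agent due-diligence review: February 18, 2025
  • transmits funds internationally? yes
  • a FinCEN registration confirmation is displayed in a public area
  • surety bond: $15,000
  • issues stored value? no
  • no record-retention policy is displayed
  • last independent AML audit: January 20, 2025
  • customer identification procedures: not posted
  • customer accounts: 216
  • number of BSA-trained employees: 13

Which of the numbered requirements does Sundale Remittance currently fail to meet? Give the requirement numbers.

1, 2, 3, 4, 6, 8

1. independent AML audit 66 days ago vs limit 60 → not met
2. tangible net worth $675,000 < $925,000 → not met
3. customer identification procedures absent → not met
4. surety bond $15,000 < $25,000 → not met
5. condition 'transmits funds internationally' holds; FinCEN registration confirmation present → met
6. record-retention policy absent → not met
7. BSA-trained employees 13 ≥ 10 → met
8. agent due-diligence review 37 days ago vs limit 30 → not met
9. condition 'issues stored value' does not hold → requirement n/a → met
Not met: 1, 2, 3, 4, 6, 8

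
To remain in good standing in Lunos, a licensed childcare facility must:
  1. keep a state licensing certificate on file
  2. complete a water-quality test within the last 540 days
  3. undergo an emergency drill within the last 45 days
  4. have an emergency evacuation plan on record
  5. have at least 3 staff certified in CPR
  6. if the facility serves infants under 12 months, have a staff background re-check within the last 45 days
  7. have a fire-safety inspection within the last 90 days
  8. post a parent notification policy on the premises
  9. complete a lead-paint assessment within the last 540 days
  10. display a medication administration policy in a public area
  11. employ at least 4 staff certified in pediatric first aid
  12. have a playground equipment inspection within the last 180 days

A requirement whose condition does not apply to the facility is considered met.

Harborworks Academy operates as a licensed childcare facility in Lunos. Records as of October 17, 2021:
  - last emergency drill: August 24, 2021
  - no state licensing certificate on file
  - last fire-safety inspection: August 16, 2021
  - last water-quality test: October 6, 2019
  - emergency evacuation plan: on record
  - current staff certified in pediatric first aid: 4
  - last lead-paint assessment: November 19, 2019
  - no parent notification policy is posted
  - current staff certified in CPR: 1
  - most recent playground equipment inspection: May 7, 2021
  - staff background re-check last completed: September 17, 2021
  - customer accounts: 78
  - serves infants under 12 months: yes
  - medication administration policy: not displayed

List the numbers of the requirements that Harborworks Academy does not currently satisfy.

1, 2, 3, 5, 8, 9, 10

1. state licensing certificate absent → not met
2. water-quality test 742 days ago vs limit 540 → not met
3. emergency drill 54 days ago vs limit 45 → not met
4. emergency evacuation plan present → met
5. staff certified in CPR 1 < 3 → not met
6. condition 'serves infants under 12 months' holds; staff background re-check 30 days ago vs limit 45 → met
7. fire-safety inspection 62 days ago vs limit 90 → met
8. parent notification policy absent → not met
9. lead-paint assessment 698 days ago vs limit 540 → not met
10. medication administration policy absent → not met
11. staff certified in pediatric first aid 4 ≥ 4 → met
12. playground equipment inspection 163 days ago vs limit 180 → met
Not met: 1, 2, 3, 5, 8, 9, 10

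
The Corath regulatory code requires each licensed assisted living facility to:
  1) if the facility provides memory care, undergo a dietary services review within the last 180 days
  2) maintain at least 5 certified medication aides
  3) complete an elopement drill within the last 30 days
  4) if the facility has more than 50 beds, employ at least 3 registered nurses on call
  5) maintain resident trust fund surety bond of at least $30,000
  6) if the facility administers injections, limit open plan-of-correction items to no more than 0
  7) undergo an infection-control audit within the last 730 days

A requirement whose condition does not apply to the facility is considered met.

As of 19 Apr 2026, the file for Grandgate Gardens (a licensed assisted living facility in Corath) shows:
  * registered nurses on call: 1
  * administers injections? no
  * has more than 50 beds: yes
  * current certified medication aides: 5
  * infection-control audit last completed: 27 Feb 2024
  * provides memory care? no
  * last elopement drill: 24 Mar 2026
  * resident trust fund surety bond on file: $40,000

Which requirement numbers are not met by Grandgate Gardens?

4, 7

1. condition 'provides memory care' does not hold → requirement n/a → met
2. certified medication aides 5 ≥ 5 → met
3. elopement drill 26 days ago vs limit 30 → met
4. condition 'has more than 50 beds' holds; registered nurses on call 1 < 3 → not met
5. resident trust fund surety bond $40,000 ≥ $30,000 → met
6. condition 'administers injections' does not hold → requirement n/a → met
7. infection-control audit 782 days ago vs limit 730 → not met
Not met: 4, 7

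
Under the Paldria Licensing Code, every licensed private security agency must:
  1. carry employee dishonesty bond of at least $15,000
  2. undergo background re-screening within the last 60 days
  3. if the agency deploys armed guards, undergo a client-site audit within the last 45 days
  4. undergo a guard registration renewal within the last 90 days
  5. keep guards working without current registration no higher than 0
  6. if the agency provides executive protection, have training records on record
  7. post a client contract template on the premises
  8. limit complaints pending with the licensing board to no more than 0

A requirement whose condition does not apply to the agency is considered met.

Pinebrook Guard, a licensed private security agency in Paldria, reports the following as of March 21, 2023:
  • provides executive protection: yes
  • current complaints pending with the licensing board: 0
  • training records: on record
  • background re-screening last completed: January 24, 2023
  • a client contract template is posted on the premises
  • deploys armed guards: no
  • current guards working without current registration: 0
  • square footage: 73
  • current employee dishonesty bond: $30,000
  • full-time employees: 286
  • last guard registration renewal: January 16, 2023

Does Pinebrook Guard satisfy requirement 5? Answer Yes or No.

Yes

5. guards working without current registration 0 ≤ 0 → met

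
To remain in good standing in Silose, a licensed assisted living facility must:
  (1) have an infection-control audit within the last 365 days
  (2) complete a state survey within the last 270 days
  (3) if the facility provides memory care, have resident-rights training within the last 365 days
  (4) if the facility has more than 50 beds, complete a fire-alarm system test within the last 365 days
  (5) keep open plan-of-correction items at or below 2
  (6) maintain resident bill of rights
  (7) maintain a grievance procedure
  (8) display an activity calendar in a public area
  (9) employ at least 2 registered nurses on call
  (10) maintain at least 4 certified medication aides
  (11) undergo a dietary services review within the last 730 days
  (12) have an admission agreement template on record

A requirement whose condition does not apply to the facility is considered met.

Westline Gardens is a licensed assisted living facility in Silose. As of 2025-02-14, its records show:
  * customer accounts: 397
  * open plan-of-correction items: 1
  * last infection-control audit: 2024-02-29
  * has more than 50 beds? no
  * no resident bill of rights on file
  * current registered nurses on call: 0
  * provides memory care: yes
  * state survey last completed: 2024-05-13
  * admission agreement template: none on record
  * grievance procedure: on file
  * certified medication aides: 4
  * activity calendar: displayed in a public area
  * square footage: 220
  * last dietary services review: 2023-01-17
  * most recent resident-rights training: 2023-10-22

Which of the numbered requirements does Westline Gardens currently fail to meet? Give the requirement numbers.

1. infection-control audit 351 days ago vs limit 365 → met
2. state survey 277 days ago vs limit 270 → not met
3. condition 'provides memory care' holds; resident-rights training 481 days ago vs limit 365 → not met
4. condition 'has more than 50 beds' does not hold → requirement n/a → met
5. open plan-of-correction items 1 ≤ 2 → met
6. resident bill of rights absent → not met
7. grievance procedure present → met
8. activity calendar present → met
9. registered nurses on call 0 < 2 → not met
10. certified medication aides 4 ≥ 4 → met
11. dietary services review 759 days ago vs limit 730 → not met
12. admission agreement template absent → not met
Not met: 2, 3, 6, 9, 11, 12

2, 3, 6, 9, 11, 12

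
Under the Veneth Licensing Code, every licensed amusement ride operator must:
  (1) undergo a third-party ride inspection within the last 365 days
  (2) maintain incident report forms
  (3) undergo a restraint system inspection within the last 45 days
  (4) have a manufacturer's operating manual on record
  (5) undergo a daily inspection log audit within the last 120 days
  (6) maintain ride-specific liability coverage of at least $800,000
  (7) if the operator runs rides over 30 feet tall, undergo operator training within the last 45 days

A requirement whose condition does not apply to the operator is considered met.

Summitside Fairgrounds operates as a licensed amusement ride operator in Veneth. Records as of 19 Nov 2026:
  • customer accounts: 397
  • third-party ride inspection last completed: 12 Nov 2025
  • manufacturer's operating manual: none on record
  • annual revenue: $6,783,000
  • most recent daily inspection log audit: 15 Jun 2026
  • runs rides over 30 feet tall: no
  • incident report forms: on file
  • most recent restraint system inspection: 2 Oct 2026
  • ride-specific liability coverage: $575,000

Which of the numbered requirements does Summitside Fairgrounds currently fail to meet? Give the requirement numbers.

1. third-party ride inspection 372 days ago vs limit 365 → not met
2. incident report forms present → met
3. restraint system inspection 48 days ago vs limit 45 → not met
4. manufacturer's operating manual absent → not met
5. daily inspection log audit 157 days ago vs limit 120 → not met
6. ride-specific liability coverage $575,000 < $800,000 → not met
7. condition 'runs rides over 30 feet tall' does not hold → requirement n/a → met
Not met: 1, 3, 4, 5, 6

1, 3, 4, 5, 6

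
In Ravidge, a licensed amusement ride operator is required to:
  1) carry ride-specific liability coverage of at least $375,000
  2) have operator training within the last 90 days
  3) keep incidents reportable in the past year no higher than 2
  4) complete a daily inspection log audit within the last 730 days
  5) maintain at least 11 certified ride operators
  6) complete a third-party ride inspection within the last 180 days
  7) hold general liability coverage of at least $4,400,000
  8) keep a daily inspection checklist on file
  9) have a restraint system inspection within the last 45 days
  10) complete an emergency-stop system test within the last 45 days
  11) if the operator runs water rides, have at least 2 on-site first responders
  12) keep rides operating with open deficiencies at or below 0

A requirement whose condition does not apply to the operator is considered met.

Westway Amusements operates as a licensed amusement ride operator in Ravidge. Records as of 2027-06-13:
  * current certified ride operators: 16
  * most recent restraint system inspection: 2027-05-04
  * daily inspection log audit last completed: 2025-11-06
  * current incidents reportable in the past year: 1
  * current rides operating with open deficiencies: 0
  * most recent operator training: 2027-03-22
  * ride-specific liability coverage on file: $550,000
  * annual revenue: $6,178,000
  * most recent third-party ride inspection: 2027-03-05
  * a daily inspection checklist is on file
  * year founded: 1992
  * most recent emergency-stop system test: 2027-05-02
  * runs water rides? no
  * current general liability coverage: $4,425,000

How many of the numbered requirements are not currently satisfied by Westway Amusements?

0

1. ride-specific liability coverage $550,000 ≥ $375,000 → met
2. operator training 83 days ago vs limit 90 → met
3. incidents reportable in the past year 1 ≤ 2 → met
4. daily inspection log audit 584 days ago vs limit 730 → met
5. certified ride operators 16 ≥ 11 → met
6. third-party ride inspection 100 days ago vs limit 180 → met
7. general liability coverage $4,425,000 ≥ $4,400,000 → met
8. daily inspection checklist present → met
9. restraint system inspection 40 days ago vs limit 45 → met
10. emergency-stop system test 42 days ago vs limit 45 → met
11. condition 'runs water rides' does not hold → requirement n/a → met
12. rides operating with open deficiencies 0 ≤ 0 → met
Not met: 0 of 12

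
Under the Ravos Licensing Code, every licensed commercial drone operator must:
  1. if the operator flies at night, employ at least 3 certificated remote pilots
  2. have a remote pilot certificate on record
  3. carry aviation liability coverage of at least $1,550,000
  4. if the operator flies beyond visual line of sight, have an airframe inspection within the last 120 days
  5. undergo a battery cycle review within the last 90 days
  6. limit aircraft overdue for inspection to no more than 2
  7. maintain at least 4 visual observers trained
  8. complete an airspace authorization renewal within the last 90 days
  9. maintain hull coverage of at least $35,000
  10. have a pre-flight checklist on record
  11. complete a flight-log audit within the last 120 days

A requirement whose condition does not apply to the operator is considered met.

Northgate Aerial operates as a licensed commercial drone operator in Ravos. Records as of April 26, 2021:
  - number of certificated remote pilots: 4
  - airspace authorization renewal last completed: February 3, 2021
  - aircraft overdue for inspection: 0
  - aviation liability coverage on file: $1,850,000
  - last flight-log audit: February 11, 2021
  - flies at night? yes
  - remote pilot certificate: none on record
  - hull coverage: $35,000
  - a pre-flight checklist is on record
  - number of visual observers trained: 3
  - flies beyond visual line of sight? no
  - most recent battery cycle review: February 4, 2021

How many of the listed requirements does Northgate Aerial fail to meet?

2

1. condition 'flies at night' holds; certificated remote pilots 4 ≥ 3 → met
2. remote pilot certificate absent → not met
3. aviation liability coverage $1,850,000 ≥ $1,550,000 → met
4. condition 'flies beyond visual line of sight' does not hold → requirement n/a → met
5. battery cycle review 81 days ago vs limit 90 → met
6. aircraft overdue for inspection 0 ≤ 2 → met
7. visual observers trained 3 < 4 → not met
8. airspace authorization renewal 82 days ago vs limit 90 → met
9. hull coverage $35,000 ≥ $35,000 → met
10. pre-flight checklist present → met
11. flight-log audit 74 days ago vs limit 120 → met
Not met: 2 of 11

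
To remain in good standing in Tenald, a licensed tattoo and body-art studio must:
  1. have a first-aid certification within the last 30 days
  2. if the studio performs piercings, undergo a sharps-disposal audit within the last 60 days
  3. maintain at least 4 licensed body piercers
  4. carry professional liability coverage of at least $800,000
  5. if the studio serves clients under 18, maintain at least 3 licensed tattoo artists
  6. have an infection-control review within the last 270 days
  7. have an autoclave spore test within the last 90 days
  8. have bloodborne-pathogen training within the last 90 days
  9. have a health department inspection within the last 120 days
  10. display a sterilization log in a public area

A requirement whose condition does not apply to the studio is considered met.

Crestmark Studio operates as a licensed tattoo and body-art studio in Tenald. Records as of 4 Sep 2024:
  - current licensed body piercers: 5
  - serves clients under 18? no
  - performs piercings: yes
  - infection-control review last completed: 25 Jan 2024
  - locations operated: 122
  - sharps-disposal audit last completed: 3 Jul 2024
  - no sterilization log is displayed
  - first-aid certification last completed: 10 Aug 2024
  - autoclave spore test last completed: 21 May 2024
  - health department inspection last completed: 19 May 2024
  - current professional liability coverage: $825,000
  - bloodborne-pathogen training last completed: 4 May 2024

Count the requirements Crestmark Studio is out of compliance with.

1. first-aid certification 25 days ago vs limit 30 → met
2. condition 'performs piercings' holds; sharps-disposal audit 63 days ago vs limit 60 → not met
3. licensed body piercers 5 ≥ 4 → met
4. professional liability coverage $825,000 ≥ $800,000 → met
5. condition 'serves clients under 18' does not hold → requirement n/a → met
6. infection-control review 223 days ago vs limit 270 → met
7. autoclave spore test 106 days ago vs limit 90 → not met
8. bloodborne-pathogen training 123 days ago vs limit 90 → not met
9. health department inspection 108 days ago vs limit 120 → met
10. sterilization log absent → not met
Not met: 4 of 10

4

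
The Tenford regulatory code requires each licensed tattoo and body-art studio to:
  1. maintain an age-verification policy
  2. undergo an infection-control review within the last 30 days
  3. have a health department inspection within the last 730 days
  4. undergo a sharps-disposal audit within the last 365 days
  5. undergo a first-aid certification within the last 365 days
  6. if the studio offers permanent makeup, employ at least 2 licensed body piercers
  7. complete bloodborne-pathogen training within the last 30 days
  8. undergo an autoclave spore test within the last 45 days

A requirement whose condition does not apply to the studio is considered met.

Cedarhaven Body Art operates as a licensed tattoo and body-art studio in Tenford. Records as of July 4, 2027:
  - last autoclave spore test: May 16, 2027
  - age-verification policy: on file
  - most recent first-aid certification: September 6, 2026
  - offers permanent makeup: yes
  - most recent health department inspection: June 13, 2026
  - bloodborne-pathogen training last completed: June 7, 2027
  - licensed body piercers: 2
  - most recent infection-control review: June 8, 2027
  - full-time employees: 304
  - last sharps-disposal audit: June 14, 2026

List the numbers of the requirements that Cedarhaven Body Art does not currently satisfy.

1. age-verification policy present → met
2. infection-control review 26 days ago vs limit 30 → met
3. health department inspection 386 days ago vs limit 730 → met
4. sharps-disposal audit 385 days ago vs limit 365 → not met
5. first-aid certification 301 days ago vs limit 365 → met
6. condition 'offers permanent makeup' holds; licensed body piercers 2 ≥ 2 → met
7. bloodborne-pathogen training 27 days ago vs limit 30 → met
8. autoclave spore test 49 days ago vs limit 45 → not met
Not met: 4, 8

4, 8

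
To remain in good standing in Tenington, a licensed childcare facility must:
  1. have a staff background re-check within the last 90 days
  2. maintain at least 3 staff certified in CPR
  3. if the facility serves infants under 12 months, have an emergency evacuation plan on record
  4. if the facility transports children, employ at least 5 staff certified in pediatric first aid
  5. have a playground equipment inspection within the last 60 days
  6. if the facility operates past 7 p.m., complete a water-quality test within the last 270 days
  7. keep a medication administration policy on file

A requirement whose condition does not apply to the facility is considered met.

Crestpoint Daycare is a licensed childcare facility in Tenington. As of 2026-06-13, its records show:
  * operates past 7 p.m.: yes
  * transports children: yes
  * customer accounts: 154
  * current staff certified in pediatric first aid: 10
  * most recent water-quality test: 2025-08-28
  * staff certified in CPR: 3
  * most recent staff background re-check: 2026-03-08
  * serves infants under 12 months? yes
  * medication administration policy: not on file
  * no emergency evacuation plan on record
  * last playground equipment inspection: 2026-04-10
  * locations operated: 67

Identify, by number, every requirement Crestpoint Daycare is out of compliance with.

1, 3, 5, 6, 7

1. staff background re-check 97 days ago vs limit 90 → not met
2. staff certified in CPR 3 ≥ 3 → met
3. condition 'serves infants under 12 months' holds; emergency evacuation plan absent → not met
4. condition 'transports children' holds; staff certified in pediatric first aid 10 ≥ 5 → met
5. playground equipment inspection 64 days ago vs limit 60 → not met
6. condition 'operates past 7 p.m.' holds; water-quality test 289 days ago vs limit 270 → not met
7. medication administration policy absent → not met
Not met: 1, 3, 5, 6, 7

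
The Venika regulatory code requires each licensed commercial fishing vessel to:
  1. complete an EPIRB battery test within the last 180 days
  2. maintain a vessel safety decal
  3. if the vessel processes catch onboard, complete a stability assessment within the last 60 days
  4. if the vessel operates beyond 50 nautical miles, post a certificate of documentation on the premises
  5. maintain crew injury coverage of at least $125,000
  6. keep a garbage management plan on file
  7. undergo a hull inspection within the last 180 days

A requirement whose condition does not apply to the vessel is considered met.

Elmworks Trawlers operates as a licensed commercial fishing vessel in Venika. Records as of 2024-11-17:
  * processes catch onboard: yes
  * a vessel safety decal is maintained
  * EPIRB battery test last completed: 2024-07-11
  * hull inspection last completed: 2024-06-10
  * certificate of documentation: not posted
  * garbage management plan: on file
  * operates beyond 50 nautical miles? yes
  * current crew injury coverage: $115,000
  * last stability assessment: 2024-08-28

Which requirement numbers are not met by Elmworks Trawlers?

1. EPIRB battery test 129 days ago vs limit 180 → met
2. vessel safety decal present → met
3. condition 'processes catch onboard' holds; stability assessment 81 days ago vs limit 60 → not met
4. condition 'operates beyond 50 nautical miles' holds; certificate of documentation absent → not met
5. crew injury coverage $115,000 < $125,000 → not met
6. garbage management plan present → met
7. hull inspection 160 days ago vs limit 180 → met
Not met: 3, 4, 5

3, 4, 5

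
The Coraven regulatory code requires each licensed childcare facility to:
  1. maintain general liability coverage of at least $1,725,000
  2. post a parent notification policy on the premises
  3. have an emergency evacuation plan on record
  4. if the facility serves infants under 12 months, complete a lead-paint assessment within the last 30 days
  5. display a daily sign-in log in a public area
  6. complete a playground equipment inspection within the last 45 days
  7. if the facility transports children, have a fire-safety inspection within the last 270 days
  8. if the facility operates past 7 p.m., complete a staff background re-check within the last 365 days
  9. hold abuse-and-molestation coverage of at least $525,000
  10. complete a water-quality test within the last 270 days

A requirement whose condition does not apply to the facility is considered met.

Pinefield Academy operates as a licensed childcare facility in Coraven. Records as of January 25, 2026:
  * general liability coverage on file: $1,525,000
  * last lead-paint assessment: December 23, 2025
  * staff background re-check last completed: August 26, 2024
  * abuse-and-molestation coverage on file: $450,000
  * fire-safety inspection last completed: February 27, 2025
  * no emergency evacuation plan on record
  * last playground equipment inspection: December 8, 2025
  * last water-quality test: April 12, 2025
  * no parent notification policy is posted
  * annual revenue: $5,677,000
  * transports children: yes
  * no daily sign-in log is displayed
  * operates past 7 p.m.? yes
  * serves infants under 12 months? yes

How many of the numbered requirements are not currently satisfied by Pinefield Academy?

10

1. general liability coverage $1,525,000 < $1,725,000 → not met
2. parent notification policy absent → not met
3. emergency evacuation plan absent → not met
4. condition 'serves infants under 12 months' holds; lead-paint assessment 33 days ago vs limit 30 → not met
5. daily sign-in log absent → not met
6. playground equipment inspection 48 days ago vs limit 45 → not met
7. condition 'transports children' holds; fire-safety inspection 332 days ago vs limit 270 → not met
8. condition 'operates past 7 p.m.' holds; staff background re-check 517 days ago vs limit 365 → not met
9. abuse-and-molestation coverage $450,000 < $525,000 → not met
10. water-quality test 288 days ago vs limit 270 → not met
Not met: 10 of 10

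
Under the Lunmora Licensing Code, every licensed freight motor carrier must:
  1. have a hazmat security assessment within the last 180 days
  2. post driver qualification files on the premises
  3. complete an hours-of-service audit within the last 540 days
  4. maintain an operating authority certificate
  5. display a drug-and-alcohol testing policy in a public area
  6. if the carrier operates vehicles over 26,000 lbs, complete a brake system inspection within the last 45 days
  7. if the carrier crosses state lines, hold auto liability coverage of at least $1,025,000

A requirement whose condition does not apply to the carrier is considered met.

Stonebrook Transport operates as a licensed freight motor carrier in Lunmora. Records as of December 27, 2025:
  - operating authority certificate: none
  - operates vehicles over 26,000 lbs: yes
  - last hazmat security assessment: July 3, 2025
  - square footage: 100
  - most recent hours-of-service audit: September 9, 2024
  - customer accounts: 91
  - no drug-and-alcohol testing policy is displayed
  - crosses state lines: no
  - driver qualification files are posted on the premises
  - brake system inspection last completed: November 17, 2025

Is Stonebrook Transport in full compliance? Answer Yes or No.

No

1. hazmat security assessment 177 days ago vs limit 180 → met
2. driver qualification files present → met
3. hours-of-service audit 474 days ago vs limit 540 → met
4. operating authority certificate absent → not met
5. drug-and-alcohol testing policy absent → not met
6. condition 'operates vehicles over 26,000 lbs' holds; brake system inspection 40 days ago vs limit 45 → met
7. condition 'crosses state lines' does not hold → requirement n/a → met
Not met: 4, 5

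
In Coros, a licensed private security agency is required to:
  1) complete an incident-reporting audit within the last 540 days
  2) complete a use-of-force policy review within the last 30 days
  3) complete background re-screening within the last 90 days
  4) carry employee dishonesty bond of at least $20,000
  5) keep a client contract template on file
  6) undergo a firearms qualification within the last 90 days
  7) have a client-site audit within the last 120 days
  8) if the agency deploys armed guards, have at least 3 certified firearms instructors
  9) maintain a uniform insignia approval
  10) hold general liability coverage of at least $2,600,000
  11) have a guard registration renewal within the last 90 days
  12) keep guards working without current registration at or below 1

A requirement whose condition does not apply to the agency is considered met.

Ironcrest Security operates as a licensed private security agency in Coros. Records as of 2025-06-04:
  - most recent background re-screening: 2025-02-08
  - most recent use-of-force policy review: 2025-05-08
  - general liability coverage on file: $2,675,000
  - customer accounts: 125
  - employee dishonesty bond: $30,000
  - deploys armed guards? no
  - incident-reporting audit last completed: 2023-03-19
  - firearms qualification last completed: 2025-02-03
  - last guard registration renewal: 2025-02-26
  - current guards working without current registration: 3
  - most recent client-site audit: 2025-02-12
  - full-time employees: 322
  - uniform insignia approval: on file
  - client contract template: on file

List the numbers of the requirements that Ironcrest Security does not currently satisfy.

1. incident-reporting audit 808 days ago vs limit 540 → not met
2. use-of-force policy review 27 days ago vs limit 30 → met
3. background re-screening 116 days ago vs limit 90 → not met
4. employee dishonesty bond $30,000 ≥ $20,000 → met
5. client contract template present → met
6. firearms qualification 121 days ago vs limit 90 → not met
7. client-site audit 112 days ago vs limit 120 → met
8. condition 'deploys armed guards' does not hold → requirement n/a → met
9. uniform insignia approval present → met
10. general liability coverage $2,675,000 ≥ $2,600,000 → met
11. guard registration renewal 98 days ago vs limit 90 → not met
12. guards working without current registration 3 > 1 → not met
Not met: 1, 3, 6, 11, 12

1, 3, 6, 11, 12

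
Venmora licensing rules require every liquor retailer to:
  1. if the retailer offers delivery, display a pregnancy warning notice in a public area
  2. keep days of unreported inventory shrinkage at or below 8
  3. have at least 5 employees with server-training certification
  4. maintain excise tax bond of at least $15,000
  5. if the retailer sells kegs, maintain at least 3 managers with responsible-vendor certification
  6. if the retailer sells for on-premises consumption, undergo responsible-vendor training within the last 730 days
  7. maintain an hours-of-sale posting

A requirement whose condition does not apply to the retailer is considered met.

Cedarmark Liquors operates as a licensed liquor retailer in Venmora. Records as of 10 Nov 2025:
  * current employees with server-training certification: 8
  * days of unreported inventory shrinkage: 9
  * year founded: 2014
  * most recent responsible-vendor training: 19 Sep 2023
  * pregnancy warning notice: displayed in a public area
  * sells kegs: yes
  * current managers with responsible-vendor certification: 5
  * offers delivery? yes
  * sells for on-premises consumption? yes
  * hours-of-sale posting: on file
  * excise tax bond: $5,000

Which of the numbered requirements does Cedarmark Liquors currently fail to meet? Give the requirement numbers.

1. condition 'offers delivery' holds; pregnancy warning notice present → met
2. days of unreported inventory shrinkage 9 > 8 → not met
3. employees with server-training certification 8 ≥ 5 → met
4. excise tax bond $5,000 < $15,000 → not met
5. condition 'sells kegs' holds; managers with responsible-vendor certification 5 ≥ 3 → met
6. condition 'sells for on-premises consumption' holds; responsible-vendor training 783 days ago vs limit 730 → not met
7. hours-of-sale posting present → met
Not met: 2, 4, 6

2, 4, 6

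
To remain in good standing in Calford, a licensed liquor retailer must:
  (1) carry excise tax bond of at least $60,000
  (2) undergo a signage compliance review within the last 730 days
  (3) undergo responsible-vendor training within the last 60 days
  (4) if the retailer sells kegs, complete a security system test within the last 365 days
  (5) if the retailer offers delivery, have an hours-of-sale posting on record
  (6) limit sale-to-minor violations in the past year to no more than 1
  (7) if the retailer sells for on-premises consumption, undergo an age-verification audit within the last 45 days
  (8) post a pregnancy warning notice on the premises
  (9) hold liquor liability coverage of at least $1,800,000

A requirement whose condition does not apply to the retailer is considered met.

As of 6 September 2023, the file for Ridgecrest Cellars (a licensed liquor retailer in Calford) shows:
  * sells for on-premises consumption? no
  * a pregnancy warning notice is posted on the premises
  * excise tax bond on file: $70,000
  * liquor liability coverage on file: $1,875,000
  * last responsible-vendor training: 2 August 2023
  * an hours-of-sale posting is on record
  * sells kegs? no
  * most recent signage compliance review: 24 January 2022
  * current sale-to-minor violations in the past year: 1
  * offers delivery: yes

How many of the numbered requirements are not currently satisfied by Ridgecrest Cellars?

1. excise tax bond $70,000 ≥ $60,000 → met
2. signage compliance review 590 days ago vs limit 730 → met
3. responsible-vendor training 35 days ago vs limit 60 → met
4. condition 'sells kegs' does not hold → requirement n/a → met
5. condition 'offers delivery' holds; hours-of-sale posting present → met
6. sale-to-minor violations in the past year 1 ≤ 1 → met
7. condition 'sells for on-premises consumption' does not hold → requirement n/a → met
8. pregnancy warning notice present → met
9. liquor liability coverage $1,875,000 ≥ $1,800,000 → met
Not met: 0 of 9

0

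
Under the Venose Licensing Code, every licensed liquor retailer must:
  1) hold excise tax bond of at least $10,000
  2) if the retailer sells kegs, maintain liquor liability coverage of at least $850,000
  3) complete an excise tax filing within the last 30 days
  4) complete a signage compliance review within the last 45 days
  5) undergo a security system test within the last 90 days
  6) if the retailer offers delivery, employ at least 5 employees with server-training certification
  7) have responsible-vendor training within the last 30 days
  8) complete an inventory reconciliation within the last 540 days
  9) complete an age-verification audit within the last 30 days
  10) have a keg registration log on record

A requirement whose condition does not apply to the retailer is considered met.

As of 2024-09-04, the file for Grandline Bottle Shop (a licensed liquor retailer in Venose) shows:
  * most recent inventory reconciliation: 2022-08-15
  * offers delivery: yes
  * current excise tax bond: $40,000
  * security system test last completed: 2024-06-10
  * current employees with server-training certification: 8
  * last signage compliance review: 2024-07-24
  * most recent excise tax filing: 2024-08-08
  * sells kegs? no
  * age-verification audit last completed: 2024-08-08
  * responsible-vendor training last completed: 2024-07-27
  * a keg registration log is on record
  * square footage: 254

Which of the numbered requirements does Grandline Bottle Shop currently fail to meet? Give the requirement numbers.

7, 8

1. excise tax bond $40,000 ≥ $10,000 → met
2. condition 'sells kegs' does not hold → requirement n/a → met
3. excise tax filing 27 days ago vs limit 30 → met
4. signage compliance review 42 days ago vs limit 45 → met
5. security system test 86 days ago vs limit 90 → met
6. condition 'offers delivery' holds; employees with server-training certification 8 ≥ 5 → met
7. responsible-vendor training 39 days ago vs limit 30 → not met
8. inventory reconciliation 751 days ago vs limit 540 → not met
9. age-verification audit 27 days ago vs limit 30 → met
10. keg registration log present → met
Not met: 7, 8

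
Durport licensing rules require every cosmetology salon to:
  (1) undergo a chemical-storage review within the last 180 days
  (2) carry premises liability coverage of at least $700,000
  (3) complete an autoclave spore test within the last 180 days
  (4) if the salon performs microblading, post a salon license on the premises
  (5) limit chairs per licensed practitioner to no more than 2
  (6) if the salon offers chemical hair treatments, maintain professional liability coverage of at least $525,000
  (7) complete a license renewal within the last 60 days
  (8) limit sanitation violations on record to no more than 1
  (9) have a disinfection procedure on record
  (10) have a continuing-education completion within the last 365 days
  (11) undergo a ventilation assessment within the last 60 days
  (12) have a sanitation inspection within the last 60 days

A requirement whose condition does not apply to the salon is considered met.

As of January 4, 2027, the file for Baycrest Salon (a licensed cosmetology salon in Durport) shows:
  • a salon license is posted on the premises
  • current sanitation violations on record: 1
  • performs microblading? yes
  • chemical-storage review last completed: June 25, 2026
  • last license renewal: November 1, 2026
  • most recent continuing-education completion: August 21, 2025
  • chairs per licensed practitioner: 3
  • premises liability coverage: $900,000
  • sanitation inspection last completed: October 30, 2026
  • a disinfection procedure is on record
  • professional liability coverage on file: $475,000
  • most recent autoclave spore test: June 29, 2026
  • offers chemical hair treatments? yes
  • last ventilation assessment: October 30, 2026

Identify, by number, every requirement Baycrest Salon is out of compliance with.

1, 3, 5, 6, 7, 10, 11, 12

1. chemical-storage review 193 days ago vs limit 180 → not met
2. premises liability coverage $900,000 ≥ $700,000 → met
3. autoclave spore test 189 days ago vs limit 180 → not met
4. condition 'performs microblading' holds; salon license present → met
5. chairs per licensed practitioner 3 > 2 → not met
6. condition 'offers chemical hair treatments' holds; professional liability coverage $475,000 < $525,000 → not met
7. license renewal 64 days ago vs limit 60 → not met
8. sanitation violations on record 1 ≤ 1 → met
9. disinfection procedure present → met
10. continuing-education completion 501 days ago vs limit 365 → not met
11. ventilation assessment 66 days ago vs limit 60 → not met
12. sanitation inspection 66 days ago vs limit 60 → not met
Not met: 1, 3, 5, 6, 7, 10, 11, 12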